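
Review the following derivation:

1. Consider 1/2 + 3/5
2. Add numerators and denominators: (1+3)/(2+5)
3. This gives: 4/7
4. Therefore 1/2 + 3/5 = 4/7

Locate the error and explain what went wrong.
Step 2: Add numerators and denominators: (1+3)/(2+5)

Step 2 incorrectly adds fractions by separately adding numerators and denominators. This is wrong. The correct method requires a common denominator: 1/2 + 3/5 = (1×5 + 3×2)/(2×5) = 11/10 = 11/10. The method used gives 4/7, which is different.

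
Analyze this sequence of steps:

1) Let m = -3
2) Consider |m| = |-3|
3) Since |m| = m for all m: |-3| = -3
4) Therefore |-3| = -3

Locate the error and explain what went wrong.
Step 3: Since |m| = m for all m: |-3| = -3

Step 3 incorrectly states that |m| = m for all m. The correct definition is |m| = m when m >= 0, and |m| = -m when m < 0. Since -3 < 0, we have |-3| = -(-3) = 3, not -3.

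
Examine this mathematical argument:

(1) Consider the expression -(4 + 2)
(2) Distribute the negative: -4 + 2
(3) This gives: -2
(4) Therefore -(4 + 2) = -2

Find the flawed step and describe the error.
Step 2: Distribute the negative: -4 + 2

Step 2 incorrectly distributes the negative sign. The correct distribution is -(4 + 2) = -4 - 2 = -6. The negative must be applied to both terms, not just the first. The error treats -(4 + 2) as -4 + 2, which equals -2 instead of -6.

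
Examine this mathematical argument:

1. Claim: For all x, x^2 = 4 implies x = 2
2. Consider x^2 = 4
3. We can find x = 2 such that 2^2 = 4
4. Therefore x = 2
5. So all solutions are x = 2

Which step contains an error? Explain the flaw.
Step 4: Therefore x = 2

Step 4 incorrectly concludes that x = 2 is the only solution. The proof shows that x = 2 is A solution (existence), but does not show it is the ONLY solution (uniqueness). In fact, x = -2 is also a solution since (-2)^2 = 4. Finding one solution doesn't prove there are no others.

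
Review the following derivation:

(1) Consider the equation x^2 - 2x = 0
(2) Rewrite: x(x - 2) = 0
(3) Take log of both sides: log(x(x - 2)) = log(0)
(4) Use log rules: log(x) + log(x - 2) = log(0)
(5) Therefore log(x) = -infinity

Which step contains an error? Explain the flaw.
Step 3: Take log of both sides: log(x(x - 2)) = log(0)

Step 3 takes the logarithm of both sides, resulting in log(0) on the right side. The logarithm is only defined for positive numbers; log(0) is undefined (approaches negative infinity). This operation is invalid.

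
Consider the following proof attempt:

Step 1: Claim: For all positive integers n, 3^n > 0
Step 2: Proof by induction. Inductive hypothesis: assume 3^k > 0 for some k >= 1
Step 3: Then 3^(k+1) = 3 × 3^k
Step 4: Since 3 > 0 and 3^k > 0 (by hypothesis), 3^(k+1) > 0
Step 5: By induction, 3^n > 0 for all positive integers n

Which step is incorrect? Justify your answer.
Step 5: By induction, 3^n > 0 for all positive integers n

Step 5 concludes the proof by induction, but no base case was ever established. A valid induction proof requires: (1) a base case proving 3^1 > 0, and (2) an inductive step showing IF 3^k > 0 THEN 3^(k+1) > 0. Steps 2-4 correctly establish the inductive step, but without the base case the conclusion in step 5 does not follow.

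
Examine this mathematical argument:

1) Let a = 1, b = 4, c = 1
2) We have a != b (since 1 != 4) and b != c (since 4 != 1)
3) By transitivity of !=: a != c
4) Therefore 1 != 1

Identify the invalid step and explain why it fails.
Step 3: By transitivity of !=: a != c

Step 3 incorrectly applies transitivity to the '!=' relation. Transitivity states: if a R b and b R c, then a R c. However, '!=' is not transitive. Counterexample: 1 != 4 and 4 != 1, but 1 = 1 (both equal 1). Transitivity holds for relations like <, <=, =, but not for !=.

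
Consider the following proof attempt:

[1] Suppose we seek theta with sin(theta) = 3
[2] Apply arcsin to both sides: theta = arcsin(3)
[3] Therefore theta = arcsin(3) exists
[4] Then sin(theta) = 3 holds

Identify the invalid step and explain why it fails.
Step 2: Apply arcsin to both sides: theta = arcsin(3)

Step 2 applies arcsin to 3. However, arcsin(x) is only defined for x in [-1, 1] because sin(theta) can only produce values in that range. Since |3| > 1, arcsin(3) is undefined. There is no angle whose sine equals 3.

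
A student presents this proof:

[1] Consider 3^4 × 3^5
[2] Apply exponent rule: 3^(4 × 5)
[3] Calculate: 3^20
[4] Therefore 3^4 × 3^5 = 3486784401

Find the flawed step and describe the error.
Step 2: Apply exponent rule: 3^(4 × 5)

Step 2 incorrectly states that a^b × a^c = a^(b×c). The correct rule is a^b × a^c = a^(b+c). The actual value is 3^4 × 3^5 = 3^9 = 19683, not 3^20 = 3486784401.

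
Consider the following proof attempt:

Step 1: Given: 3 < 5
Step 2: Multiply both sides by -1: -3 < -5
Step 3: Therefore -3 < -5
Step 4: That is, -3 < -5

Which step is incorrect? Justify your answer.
Step 2: Multiply both sides by -1: -3 < -5

Step 2 multiplies both sides by -1 but fails to reverse the inequality sign. When multiplying (or dividing) an inequality by a negative number, the direction must be reversed. Since 3 < 5, we should get -3 > -5, i.e., -3 > -5.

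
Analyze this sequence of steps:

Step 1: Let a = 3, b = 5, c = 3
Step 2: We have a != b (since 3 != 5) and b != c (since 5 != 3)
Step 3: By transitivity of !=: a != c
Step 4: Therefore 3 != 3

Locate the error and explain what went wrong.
Step 3: By transitivity of !=: a != c

Step 3 incorrectly applies transitivity to the '!=' relation. Transitivity states: if a R b and b R c, then a R c. However, '!=' is not transitive. Counterexample: 3 != 5 and 5 != 3, but 3 = 3 (both equal 3). Transitivity holds for relations like <, <=, =, but not for !=.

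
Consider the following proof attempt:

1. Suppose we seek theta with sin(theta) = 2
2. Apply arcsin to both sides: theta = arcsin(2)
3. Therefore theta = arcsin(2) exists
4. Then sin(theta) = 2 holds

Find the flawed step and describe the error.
Step 2: Apply arcsin to both sides: theta = arcsin(2)

Step 2 applies arcsin to 2. However, arcsin(x) is only defined for x in [-1, 1] because sin(theta) can only produce values in that range. Since |2| > 1, arcsin(2) is undefined. There is no angle whose sine equals 2.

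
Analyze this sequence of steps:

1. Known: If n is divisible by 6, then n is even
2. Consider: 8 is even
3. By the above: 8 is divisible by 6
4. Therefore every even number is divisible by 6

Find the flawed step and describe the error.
Step 3: By the above: 8 is divisible by 6

Step 3 commits the fallacy of affirming the consequent. The known fact 'divisible by 6 → even' does NOT imply 'even → divisible by 6'. That would be the converse, which is false. For example, 8 is even but 8 ÷ 6 = 1.33, which is not an integer.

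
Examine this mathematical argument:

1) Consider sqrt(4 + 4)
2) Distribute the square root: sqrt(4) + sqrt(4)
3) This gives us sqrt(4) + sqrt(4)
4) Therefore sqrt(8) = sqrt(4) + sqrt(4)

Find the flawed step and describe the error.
Step 2: Distribute the square root: sqrt(4) + sqrt(4)

Step 2 incorrectly 'distributes' the square root over addition. The square root function does not distribute: sqrt(a + b) ≠ sqrt(a) + sqrt(b). In fact, sqrt(4 + 4) = sqrt(8) ≈ 2.8284, while sqrt(4) + sqrt(4) ≈ 4.0000.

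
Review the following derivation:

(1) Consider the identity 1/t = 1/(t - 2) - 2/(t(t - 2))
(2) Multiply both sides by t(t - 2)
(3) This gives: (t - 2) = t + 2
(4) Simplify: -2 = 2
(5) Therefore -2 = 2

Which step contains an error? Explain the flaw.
Step 3: This gives: (t - 2) = t + 2

Step 3 makes a sign error when clearing denominators. Multiplying -2/(t(t - 2)) by t(t - 2) gives -2, not +2. The correct result is (t - 2) = t - 2, which is trivially true, not (t - 2) = t + 2. (Step 1 is a valid identity: 1/(t - 2) - 2/(t(t - 2)) = (t - 2)/(t(t - 2)) = 1/t.)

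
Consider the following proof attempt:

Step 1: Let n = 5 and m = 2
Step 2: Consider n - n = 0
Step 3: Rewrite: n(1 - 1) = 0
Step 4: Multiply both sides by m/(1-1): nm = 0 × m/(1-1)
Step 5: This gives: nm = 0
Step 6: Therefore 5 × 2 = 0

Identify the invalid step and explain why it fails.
Step 4: Multiply both sides by m/(1-1): nm = 0 × m/(1-1)

Step 4 multiplies both sides by m/(1-1). However, 1-1 = 0, so this is multiplication by m/0, which is undefined. We cannot multiply by an undefined expression.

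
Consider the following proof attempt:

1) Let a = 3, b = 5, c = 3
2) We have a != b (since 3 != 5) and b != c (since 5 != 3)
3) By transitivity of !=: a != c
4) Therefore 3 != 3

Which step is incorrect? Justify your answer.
Step 3: By transitivity of !=: a != c

Step 3 incorrectly applies transitivity to the '!=' relation. Transitivity states: if a R b and b R c, then a R c. However, '!=' is not transitive. Counterexample: 3 != 5 and 5 != 3, but 3 = 3 (both equal 3). Transitivity holds for relations like <, <=, =, but not for !=.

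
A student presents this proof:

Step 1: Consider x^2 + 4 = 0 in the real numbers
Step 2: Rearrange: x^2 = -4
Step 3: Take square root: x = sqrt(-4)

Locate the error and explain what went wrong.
Step 3: Take square root: x = sqrt(-4)

Step 3 takes the square root of -4, which is negative. In the real number system, the square root of a negative number is undefined. The equation x^2 + 4 = 0 has no real solutions. Square roots of negative numbers only exist in the complex numbers.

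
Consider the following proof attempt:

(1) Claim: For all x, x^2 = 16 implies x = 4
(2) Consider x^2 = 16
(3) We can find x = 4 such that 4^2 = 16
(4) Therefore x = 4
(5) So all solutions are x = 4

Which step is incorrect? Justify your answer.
Step 4: Therefore x = 4

Step 4 incorrectly concludes that x = 4 is the only solution. The proof shows that x = 4 is A solution (existence), but does not show it is the ONLY solution (uniqueness). In fact, x = -4 is also a solution since (-4)^2 = 16. Finding one solution doesn't prove there are no others.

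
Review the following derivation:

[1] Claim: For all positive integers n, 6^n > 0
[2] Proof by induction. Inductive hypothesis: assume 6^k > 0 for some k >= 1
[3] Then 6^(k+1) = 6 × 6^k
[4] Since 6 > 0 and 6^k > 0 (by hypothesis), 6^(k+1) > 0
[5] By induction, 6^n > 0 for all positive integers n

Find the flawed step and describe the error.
Step 5: By induction, 6^n > 0 for all positive integers n

Step 5 concludes the proof by induction, but no base case was ever established. A valid induction proof requires: (1) a base case proving 6^1 > 0, and (2) an inductive step showing IF 6^k > 0 THEN 6^(k+1) > 0. Steps 2-4 correctly establish the inductive step, but without the base case the conclusion in step 5 does not follow.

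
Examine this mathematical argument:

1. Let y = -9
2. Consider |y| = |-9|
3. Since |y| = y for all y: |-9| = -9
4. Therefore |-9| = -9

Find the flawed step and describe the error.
Step 3: Since |y| = y for all y: |-9| = -9

Step 3 incorrectly states that |y| = y for all y. The correct definition is |y| = y when y >= 0, and |y| = -y when y < 0. Since -9 < 0, we have |-9| = -(-9) = 9, not -9.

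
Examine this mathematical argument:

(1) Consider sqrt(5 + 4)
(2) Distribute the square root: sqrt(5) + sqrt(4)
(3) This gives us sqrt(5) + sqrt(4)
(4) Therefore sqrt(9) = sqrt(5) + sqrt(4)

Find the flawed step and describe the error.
Step 2: Distribute the square root: sqrt(5) + sqrt(4)

Step 2 incorrectly 'distributes' the square root over addition. The square root function does not distribute: sqrt(a + b) ≠ sqrt(a) + sqrt(b). In fact, sqrt(5 + 4) = sqrt(9) ≈ 3.0000, while sqrt(5) + sqrt(4) ≈ 4.2361.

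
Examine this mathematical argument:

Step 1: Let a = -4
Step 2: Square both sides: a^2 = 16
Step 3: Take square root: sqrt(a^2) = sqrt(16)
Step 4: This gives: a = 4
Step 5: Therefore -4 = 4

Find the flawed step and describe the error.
Step 4: This gives: a = 4

Step 4 incorrectly states that sqrt(a^2) = a. The correct identity is sqrt(a^2) = |a|. Since a = -4 < 0, we have sqrt(a^2) = |-4| = 4, not a = -4.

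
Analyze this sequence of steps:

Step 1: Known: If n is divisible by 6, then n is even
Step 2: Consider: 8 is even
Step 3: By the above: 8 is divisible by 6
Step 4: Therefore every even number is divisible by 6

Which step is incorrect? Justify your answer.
Step 3: By the above: 8 is divisible by 6

Step 3 commits the fallacy of affirming the consequent. The known fact 'divisible by 6 → even' does NOT imply 'even → divisible by 6'. That would be the converse, which is false. For example, 8 is even but 8 ÷ 6 = 1.33, which is not an integer.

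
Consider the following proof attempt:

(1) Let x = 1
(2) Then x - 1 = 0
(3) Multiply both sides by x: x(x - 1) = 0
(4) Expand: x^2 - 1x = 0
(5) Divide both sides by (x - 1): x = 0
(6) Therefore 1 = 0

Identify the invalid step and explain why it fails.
Step 5: Divide both sides by (x - 1): x = 0

Step 5 divides both sides by (x - 1). However, since x = 1, we have (x - 1) = 0. Division by zero is undefined, making this step invalid.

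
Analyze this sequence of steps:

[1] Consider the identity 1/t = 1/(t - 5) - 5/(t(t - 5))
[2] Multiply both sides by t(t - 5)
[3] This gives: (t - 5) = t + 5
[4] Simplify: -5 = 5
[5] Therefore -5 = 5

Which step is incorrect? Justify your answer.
Step 3: This gives: (t - 5) = t + 5

Step 3 makes a sign error when clearing denominators. Multiplying -5/(t(t - 5)) by t(t - 5) gives -5, not +5. The correct result is (t - 5) = t - 5, which is trivially true, not (t - 5) = t + 5. (Step 1 is a valid identity: 1/(t - 5) - 5/(t(t - 5)) = (t - 5)/(t(t - 5)) = 1/t.)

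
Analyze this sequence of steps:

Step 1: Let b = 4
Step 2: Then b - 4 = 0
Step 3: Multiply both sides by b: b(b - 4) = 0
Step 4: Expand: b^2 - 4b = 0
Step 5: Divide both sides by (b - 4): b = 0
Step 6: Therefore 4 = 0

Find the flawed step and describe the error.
Step 5: Divide both sides by (b - 4): b = 0

Step 5 divides both sides by (b - 4). However, since b = 4, we have (b - 4) = 0. Division by zero is undefined, making this step invalid.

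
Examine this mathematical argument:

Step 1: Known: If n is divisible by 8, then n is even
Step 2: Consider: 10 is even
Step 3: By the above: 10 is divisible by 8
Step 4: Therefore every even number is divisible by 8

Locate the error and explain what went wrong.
Step 3: By the above: 10 is divisible by 8

Step 3 commits the fallacy of affirming the consequent. The known fact 'divisible by 8 → even' does NOT imply 'even → divisible by 8'. That would be the converse, which is false. For example, 10 is even but 10 ÷ 8 = 1.25, which is not an integer.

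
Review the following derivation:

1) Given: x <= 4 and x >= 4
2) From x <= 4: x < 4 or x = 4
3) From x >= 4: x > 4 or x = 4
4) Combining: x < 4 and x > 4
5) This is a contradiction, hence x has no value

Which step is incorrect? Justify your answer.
Step 4: Combining: x < 4 and x > 4

Step 4 incorrectly combines the conditions. From x <= 4 and x >= 4, the intersection is x = 4. The error treats the 'or' cases as 'and' requirements. The correct conclusion is that x = 4 is the unique solution, not that no solution exists.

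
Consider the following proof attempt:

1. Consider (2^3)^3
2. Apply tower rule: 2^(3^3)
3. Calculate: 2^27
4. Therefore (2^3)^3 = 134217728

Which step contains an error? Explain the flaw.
Step 2: Apply tower rule: 2^(3^3)

Step 2 incorrectly states that (a^b)^c = a^(b^c). The correct rule is (a^b)^c = a^(b×c). The actual value is (2^3)^3 = 2^9 = 512, not 2^27 = 134217728.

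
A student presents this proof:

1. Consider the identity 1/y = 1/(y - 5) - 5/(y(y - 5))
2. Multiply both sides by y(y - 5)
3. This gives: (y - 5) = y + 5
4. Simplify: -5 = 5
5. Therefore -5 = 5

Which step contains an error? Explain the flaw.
Step 3: This gives: (y - 5) = y + 5

Step 3 makes a sign error when clearing denominators. Multiplying -5/(y(y - 5)) by y(y - 5) gives -5, not +5. The correct result is (y - 5) = y - 5, which is trivially true, not (y - 5) = y + 5. (Step 1 is a valid identity: 1/(y - 5) - 5/(y(y - 5)) = (y - 5)/(y(y - 5)) = 1/y.)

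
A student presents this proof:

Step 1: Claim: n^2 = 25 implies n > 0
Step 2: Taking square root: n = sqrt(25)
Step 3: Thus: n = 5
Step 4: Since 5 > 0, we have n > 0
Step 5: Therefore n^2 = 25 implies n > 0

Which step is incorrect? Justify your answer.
Step 2: Taking square root: n = sqrt(25)

Step 2 takes the square root and assumes the positive root only. The equation n^2 = 25 actually has two solutions: n = 5 and n = -5. The proof silently assumes n > 0 without justification, then uses this assumption to conclude n > 0, which is circular. The counterexample n = -5 shows the claim is false.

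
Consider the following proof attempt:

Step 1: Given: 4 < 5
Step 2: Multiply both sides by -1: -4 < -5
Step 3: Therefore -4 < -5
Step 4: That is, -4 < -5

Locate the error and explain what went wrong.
Step 2: Multiply both sides by -1: -4 < -5

Step 2 multiplies both sides by -1 but fails to reverse the inequality sign. When multiplying (or dividing) an inequality by a negative number, the direction must be reversed. Since 4 < 5, we should get -4 > -5, i.e., -4 > -5.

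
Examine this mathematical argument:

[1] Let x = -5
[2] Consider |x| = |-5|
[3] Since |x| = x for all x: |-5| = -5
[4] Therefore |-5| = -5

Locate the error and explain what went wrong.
Step 3: Since |x| = x for all x: |-5| = -5

Step 3 incorrectly states that |x| = x for all x. The correct definition is |x| = x when x >= 0, and |x| = -x when x < 0. Since -5 < 0, we have |-5| = -(-5) = 5, not -5.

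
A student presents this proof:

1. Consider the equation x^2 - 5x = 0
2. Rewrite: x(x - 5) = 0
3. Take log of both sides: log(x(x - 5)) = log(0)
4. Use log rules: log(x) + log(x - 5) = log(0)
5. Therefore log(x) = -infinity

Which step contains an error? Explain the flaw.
Step 3: Take log of both sides: log(x(x - 5)) = log(0)

Step 3 takes the logarithm of both sides, resulting in log(0) on the right side. The logarithm is only defined for positive numbers; log(0) is undefined (approaches negative infinity). This operation is invalid.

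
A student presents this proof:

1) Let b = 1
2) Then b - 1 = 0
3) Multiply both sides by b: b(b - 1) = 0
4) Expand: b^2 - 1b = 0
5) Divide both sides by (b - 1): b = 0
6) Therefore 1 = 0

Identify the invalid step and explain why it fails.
Step 5: Divide both sides by (b - 1): b = 0

Step 5 divides both sides by (b - 1). However, since b = 1, we have (b - 1) = 0. Division by zero is undefined, making this step invalid.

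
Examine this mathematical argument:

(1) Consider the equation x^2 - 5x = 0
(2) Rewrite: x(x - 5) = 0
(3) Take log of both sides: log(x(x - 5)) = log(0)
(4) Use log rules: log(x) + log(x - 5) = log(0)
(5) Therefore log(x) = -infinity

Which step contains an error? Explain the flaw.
Step 3: Take log of both sides: log(x(x - 5)) = log(0)

Step 3 takes the logarithm of both sides, resulting in log(0) on the right side. The logarithm is only defined for positive numbers; log(0) is undefined (approaches negative infinity). This operation is invalid.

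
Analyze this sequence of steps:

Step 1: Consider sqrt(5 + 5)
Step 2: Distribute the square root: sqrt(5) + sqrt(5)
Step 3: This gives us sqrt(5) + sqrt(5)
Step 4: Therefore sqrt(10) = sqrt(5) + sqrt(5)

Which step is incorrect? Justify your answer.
Step 2: Distribute the square root: sqrt(5) + sqrt(5)

Step 2 incorrectly 'distributes' the square root over addition. The square root function does not distribute: sqrt(a + b) ≠ sqrt(a) + sqrt(b). In fact, sqrt(5 + 5) = sqrt(10) ≈ 3.1623, while sqrt(5) + sqrt(5) ≈ 4.4721.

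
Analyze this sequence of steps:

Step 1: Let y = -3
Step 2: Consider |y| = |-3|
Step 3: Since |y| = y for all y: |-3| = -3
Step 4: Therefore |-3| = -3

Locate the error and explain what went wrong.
Step 3: Since |y| = y for all y: |-3| = -3

Step 3 incorrectly states that |y| = y for all y. The correct definition is |y| = y when y >= 0, and |y| = -y when y < 0. Since -3 < 0, we have |-3| = -(-3) = 3, not -3.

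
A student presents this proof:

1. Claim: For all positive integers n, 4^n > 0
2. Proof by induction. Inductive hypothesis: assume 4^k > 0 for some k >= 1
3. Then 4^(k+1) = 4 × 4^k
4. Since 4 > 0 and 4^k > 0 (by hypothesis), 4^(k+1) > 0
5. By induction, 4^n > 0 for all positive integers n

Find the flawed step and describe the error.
Step 5: By induction, 4^n > 0 for all positive integers n

Step 5 concludes the proof by induction, but no base case was ever established. A valid induction proof requires: (1) a base case proving 4^1 > 0, and (2) an inductive step showing IF 4^k > 0 THEN 4^(k+1) > 0. Steps 2-4 correctly establish the inductive step, but without the base case the conclusion in step 5 does not follow.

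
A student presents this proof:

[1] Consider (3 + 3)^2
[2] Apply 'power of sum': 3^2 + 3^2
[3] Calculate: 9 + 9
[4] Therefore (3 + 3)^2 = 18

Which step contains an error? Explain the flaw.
Step 2: Apply 'power of sum': 3^2 + 3^2

Step 2 incorrectly applies a non-existent rule '(a+b)^n = a^n + b^n'. This is false in general. The correct expansion uses the binomial theorem. The actual value is (3 + 3)^2 = 6^2 = 36, not 18.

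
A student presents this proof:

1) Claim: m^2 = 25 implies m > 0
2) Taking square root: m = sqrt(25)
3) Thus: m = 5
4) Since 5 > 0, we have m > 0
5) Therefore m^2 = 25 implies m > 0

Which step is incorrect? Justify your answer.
Step 2: Taking square root: m = sqrt(25)

Step 2 takes the square root and assumes the positive root only. The equation m^2 = 25 actually has two solutions: m = 5 and m = -5. The proof silently assumes m > 0 without justification, then uses this assumption to conclude m > 0, which is circular. The counterexample m = -5 shows the claim is false.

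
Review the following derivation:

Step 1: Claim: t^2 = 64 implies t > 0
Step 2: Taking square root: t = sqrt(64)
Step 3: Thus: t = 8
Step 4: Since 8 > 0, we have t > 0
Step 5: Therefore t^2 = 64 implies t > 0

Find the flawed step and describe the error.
Step 2: Taking square root: t = sqrt(64)

Step 2 takes the square root and assumes the positive root only. The equation t^2 = 64 actually has two solutions: t = 8 and t = -8. The proof silently assumes t > 0 without justification, then uses this assumption to conclude t > 0, which is circular. The counterexample t = -8 shows the claim is false.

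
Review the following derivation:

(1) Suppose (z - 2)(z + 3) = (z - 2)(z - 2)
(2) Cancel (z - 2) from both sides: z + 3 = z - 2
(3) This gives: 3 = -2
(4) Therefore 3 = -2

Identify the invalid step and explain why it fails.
Step 2: Cancel (z - 2) from both sides: z + 3 = z - 2

Step 2 cancels (z - 2) from both sides. This is only valid if (z - 2) ≠ 0, i.e., z ≠ 2. When z = 2, both sides equal zero regardless of the other factors. The correct approach requires considering z = 2 as a separate case.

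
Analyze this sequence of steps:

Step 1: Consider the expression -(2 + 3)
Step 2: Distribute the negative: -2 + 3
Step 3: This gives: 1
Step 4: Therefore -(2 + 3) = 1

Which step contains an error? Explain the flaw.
Step 2: Distribute the negative: -2 + 3

Step 2 incorrectly distributes the negative sign. The correct distribution is -(2 + 3) = -2 - 3 = -5. The negative must be applied to both terms, not just the first. The error treats -(2 + 3) as -2 + 3, which equals 1 instead of -5.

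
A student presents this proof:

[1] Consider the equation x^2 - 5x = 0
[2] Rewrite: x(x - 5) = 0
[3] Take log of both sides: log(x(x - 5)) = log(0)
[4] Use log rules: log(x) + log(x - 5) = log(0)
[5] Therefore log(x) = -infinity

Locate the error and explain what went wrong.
Step 3: Take log of both sides: log(x(x - 5)) = log(0)

Step 3 takes the logarithm of both sides, resulting in log(0) on the right side. The logarithm is only defined for positive numbers; log(0) is undefined (approaches negative infinity). This operation is invalid.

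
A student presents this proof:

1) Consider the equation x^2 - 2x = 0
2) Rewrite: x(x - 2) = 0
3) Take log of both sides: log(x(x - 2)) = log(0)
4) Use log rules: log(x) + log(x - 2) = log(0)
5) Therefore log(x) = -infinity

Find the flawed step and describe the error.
Step 3: Take log of both sides: log(x(x - 2)) = log(0)

Step 3 takes the logarithm of both sides, resulting in log(0) on the right side. The logarithm is only defined for positive numbers; log(0) is undefined (approaches negative infinity). This operation is invalid.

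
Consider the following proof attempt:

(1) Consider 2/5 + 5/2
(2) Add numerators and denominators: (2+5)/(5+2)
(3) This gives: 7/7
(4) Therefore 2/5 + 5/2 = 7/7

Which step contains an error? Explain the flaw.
Step 2: Add numerators and denominators: (2+5)/(5+2)

Step 2 incorrectly adds fractions by separately adding numerators and denominators. This is wrong. The correct method requires a common denominator: 2/5 + 5/2 = (2×2 + 5×5)/(5×2) = 29/10 = 29/10. The method used gives 7/7, which is different.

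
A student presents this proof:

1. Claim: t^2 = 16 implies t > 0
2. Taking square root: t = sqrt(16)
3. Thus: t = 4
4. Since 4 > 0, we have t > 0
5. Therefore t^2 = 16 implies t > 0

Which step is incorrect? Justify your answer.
Step 2: Taking square root: t = sqrt(16)

Step 2 takes the square root and assumes the positive root only. The equation t^2 = 16 actually has two solutions: t = 4 and t = -4. The proof silently assumes t > 0 without justification, then uses this assumption to conclude t > 0, which is circular. The counterexample t = -4 shows the claim is false.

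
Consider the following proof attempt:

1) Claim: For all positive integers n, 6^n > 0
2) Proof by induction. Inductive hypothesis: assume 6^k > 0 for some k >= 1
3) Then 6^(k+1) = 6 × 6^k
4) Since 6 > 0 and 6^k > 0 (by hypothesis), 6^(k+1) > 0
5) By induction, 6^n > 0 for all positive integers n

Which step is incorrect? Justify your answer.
Step 5: By induction, 6^n > 0 for all positive integers n

Step 5 concludes the proof by induction, but no base case was ever established. A valid induction proof requires: (1) a base case proving 6^1 > 0, and (2) an inductive step showing IF 6^k > 0 THEN 6^(k+1) > 0. Steps 2-4 correctly establish the inductive step, but without the base case the conclusion in step 5 does not follow.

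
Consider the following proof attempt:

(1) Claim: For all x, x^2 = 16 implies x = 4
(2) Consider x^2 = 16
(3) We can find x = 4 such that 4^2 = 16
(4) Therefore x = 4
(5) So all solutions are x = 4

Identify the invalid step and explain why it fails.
Step 4: Therefore x = 4

Step 4 incorrectly concludes that x = 4 is the only solution. The proof shows that x = 4 is A solution (existence), but does not show it is the ONLY solution (uniqueness). In fact, x = -4 is also a solution since (-4)^2 = 16. Finding one solution doesn't prove there are no others.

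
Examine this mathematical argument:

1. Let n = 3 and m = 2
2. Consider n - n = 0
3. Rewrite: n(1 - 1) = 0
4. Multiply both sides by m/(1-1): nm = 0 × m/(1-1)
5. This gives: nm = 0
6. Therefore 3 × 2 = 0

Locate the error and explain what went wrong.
Step 4: Multiply both sides by m/(1-1): nm = 0 × m/(1-1)

Step 4 multiplies both sides by m/(1-1). However, 1-1 = 0, so this is multiplication by m/0, which is undefined. We cannot multiply by an undefined expression.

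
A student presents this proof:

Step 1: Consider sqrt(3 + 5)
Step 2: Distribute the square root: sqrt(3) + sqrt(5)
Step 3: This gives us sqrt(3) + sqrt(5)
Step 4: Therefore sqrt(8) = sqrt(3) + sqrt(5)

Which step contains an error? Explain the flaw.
Step 2: Distribute the square root: sqrt(3) + sqrt(5)

Step 2 incorrectly 'distributes' the square root over addition. The square root function does not distribute: sqrt(a + b) ≠ sqrt(a) + sqrt(b). In fact, sqrt(3 + 5) = sqrt(8) ≈ 2.8284, while sqrt(3) + sqrt(5) ≈ 3.9681.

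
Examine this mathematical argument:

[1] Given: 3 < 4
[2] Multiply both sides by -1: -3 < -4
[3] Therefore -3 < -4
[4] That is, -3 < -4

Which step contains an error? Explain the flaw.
Step 2: Multiply both sides by -1: -3 < -4

Step 2 multiplies both sides by -1 but fails to reverse the inequality sign. When multiplying (or dividing) an inequality by a negative number, the direction must be reversed. Since 3 < 4, we should get -3 > -4, i.e., -3 > -4.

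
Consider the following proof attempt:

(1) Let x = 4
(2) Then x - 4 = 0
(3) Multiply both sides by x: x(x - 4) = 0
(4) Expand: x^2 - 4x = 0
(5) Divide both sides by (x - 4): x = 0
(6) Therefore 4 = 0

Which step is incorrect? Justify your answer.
Step 5: Divide both sides by (x - 4): x = 0

Step 5 divides both sides by (x - 4). However, since x = 4, we have (x - 4) = 0. Division by zero is undefined, making this step invalid.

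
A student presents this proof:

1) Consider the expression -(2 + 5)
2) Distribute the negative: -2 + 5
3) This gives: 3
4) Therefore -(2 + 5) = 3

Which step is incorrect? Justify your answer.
Step 2: Distribute the negative: -2 + 5

Step 2 incorrectly distributes the negative sign. The correct distribution is -(2 + 5) = -2 - 5 = -7. The negative must be applied to both terms, not just the first. The error treats -(2 + 5) as -2 + 5, which equals 3 instead of -7.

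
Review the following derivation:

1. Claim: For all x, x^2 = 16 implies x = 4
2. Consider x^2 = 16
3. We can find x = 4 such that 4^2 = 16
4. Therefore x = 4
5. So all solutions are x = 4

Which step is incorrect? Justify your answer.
Step 4: Therefore x = 4

Step 4 incorrectly concludes that x = 4 is the only solution. The proof shows that x = 4 is A solution (existence), but does not show it is the ONLY solution (uniqueness). In fact, x = -4 is also a solution since (-4)^2 = 16. Finding one solution doesn't prove there are no others.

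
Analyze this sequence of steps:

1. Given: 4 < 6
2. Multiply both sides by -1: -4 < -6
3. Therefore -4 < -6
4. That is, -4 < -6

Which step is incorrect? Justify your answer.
Step 2: Multiply both sides by -1: -4 < -6

Step 2 multiplies both sides by -1 but fails to reverse the inequality sign. When multiplying (or dividing) an inequality by a negative number, the direction must be reversed. Since 4 < 6, we should get -4 > -6, i.e., -4 > -6.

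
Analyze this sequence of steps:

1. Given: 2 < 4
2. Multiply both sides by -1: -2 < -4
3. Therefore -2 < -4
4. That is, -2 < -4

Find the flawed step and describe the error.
Step 2: Multiply both sides by -1: -2 < -4

Step 2 multiplies both sides by -1 but fails to reverse the inequality sign. When multiplying (or dividing) an inequality by a negative number, the direction must be reversed. Since 2 < 4, we should get -2 > -4, i.e., -2 > -4.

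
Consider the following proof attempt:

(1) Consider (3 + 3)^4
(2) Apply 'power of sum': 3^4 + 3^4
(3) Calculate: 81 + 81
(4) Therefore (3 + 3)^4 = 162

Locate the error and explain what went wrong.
Step 2: Apply 'power of sum': 3^4 + 3^4

Step 2 incorrectly applies a non-existent rule '(a+b)^n = a^n + b^n'. This is false in general. The correct expansion uses the binomial theorem. The actual value is (3 + 3)^4 = 6^4 = 1296, not 162.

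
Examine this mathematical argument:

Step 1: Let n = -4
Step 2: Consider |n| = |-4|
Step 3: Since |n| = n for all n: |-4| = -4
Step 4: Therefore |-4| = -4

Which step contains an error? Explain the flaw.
Step 3: Since |n| = n for all n: |-4| = -4

Step 3 incorrectly states that |n| = n for all n. The correct definition is |n| = n when n >= 0, and |n| = -n when n < 0. Since -4 < 0, we have |-4| = -(-4) = 4, not -4.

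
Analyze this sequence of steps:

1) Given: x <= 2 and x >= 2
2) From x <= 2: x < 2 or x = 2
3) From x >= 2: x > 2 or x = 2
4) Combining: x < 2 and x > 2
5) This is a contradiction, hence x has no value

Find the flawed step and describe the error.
Step 4: Combining: x < 2 and x > 2

Step 4 incorrectly combines the conditions. From x <= 2 and x >= 2, the intersection is x = 2. The error treats the 'or' cases as 'and' requirements. The correct conclusion is that x = 2 is the unique solution, not that no solution exists.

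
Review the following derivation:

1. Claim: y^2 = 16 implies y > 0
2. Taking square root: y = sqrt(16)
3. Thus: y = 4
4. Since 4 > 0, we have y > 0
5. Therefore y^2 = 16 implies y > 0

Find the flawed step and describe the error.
Step 2: Taking square root: y = sqrt(16)

Step 2 takes the square root and assumes the positive root only. The equation y^2 = 16 actually has two solutions: y = 4 and y = -4. The proof silently assumes y > 0 without justification, then uses this assumption to conclude y > 0, which is circular. The counterexample y = -4 shows the claim is false.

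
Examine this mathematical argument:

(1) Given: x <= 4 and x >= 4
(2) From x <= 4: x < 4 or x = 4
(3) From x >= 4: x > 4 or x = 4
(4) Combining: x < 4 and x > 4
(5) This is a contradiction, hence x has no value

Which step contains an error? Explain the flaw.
Step 4: Combining: x < 4 and x > 4

Step 4 incorrectly combines the conditions. From x <= 4 and x >= 4, the intersection is x = 4. The error treats the 'or' cases as 'and' requirements. The correct conclusion is that x = 4 is the unique solution, not that no solution exists.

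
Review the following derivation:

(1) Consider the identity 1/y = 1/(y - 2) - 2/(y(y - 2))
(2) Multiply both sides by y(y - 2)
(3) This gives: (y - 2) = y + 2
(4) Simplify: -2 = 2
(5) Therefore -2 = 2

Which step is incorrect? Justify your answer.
Step 3: This gives: (y - 2) = y + 2

Step 3 makes a sign error when clearing denominators. Multiplying -2/(y(y - 2)) by y(y - 2) gives -2, not +2. The correct result is (y - 2) = y - 2, which is trivially true, not (y - 2) = y + 2. (Step 1 is a valid identity: 1/(y - 2) - 2/(y(y - 2)) = (y - 2)/(y(y - 2)) = 1/y.)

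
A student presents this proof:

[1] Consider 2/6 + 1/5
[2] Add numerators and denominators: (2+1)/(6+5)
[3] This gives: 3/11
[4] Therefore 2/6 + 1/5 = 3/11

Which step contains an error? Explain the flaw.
Step 2: Add numerators and denominators: (2+1)/(6+5)

Step 2 incorrectly adds fractions by separately adding numerators and denominators. This is wrong. The correct method requires a common denominator: 2/6 + 1/5 = (2×5 + 1×6)/(6×5) = 16/30 = 8/15. The method used gives 3/11, which is different.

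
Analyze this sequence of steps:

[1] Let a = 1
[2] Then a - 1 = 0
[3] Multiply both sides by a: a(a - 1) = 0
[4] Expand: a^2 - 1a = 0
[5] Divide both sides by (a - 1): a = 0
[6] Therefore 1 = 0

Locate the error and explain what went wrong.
Step 5: Divide both sides by (a - 1): a = 0

Step 5 divides both sides by (a - 1). However, since a = 1, we have (a - 1) = 0. Division by zero is undefined, making this step invalid.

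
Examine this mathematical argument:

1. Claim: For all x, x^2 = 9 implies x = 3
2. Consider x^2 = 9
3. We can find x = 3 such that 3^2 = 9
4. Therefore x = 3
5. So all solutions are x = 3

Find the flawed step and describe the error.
Step 4: Therefore x = 3

Step 4 incorrectly concludes that x = 3 is the only solution. The proof shows that x = 3 is A solution (existence), but does not show it is the ONLY solution (uniqueness). In fact, x = -3 is also a solution since (-3)^2 = 9. Finding one solution doesn't prove there are no others.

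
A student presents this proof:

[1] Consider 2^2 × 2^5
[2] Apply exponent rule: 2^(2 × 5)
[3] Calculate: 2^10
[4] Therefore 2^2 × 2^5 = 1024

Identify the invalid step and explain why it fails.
Step 2: Apply exponent rule: 2^(2 × 5)

Step 2 incorrectly states that a^b × a^c = a^(b×c). The correct rule is a^b × a^c = a^(b+c). The actual value is 2^2 × 2^5 = 2^7 = 128, not 2^10 = 1024.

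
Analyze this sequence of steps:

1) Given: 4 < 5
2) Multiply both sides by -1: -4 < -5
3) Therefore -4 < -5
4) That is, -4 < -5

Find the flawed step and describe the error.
Step 2: Multiply both sides by -1: -4 < -5

Step 2 multiplies both sides by -1 but fails to reverse the inequality sign. When multiplying (or dividing) an inequality by a negative number, the direction must be reversed. Since 4 < 5, we should get -4 > -5, i.e., -4 > -5.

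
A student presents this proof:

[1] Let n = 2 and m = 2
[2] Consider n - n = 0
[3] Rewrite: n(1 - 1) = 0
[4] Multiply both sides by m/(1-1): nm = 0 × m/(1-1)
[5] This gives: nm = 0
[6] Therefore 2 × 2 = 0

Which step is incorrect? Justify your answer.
Step 4: Multiply both sides by m/(1-1): nm = 0 × m/(1-1)

Step 4 multiplies both sides by m/(1-1). However, 1-1 = 0, so this is multiplication by m/0, which is undefined. We cannot multiply by an undefined expression.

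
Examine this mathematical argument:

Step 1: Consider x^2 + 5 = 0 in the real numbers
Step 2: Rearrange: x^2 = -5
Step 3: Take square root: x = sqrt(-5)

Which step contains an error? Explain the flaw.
Step 3: Take square root: x = sqrt(-5)

Step 3 takes the square root of -5, which is negative. In the real number system, the square root of a negative number is undefined. The equation x^2 + 5 = 0 has no real solutions. Square roots of negative numbers only exist in the complex numbers.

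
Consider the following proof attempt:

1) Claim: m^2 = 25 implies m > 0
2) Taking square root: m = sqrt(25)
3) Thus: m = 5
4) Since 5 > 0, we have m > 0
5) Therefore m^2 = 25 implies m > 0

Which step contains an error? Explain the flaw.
Step 2: Taking square root: m = sqrt(25)

Step 2 takes the square root and assumes the positive root only. The equation m^2 = 25 actually has two solutions: m = 5 and m = -5. The proof silently assumes m > 0 without justification, then uses this assumption to conclude m > 0, which is circular. The counterexample m = -5 shows the claim is false.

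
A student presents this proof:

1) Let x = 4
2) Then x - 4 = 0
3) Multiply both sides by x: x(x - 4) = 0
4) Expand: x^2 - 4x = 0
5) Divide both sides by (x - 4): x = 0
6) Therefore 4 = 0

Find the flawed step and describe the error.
Step 5: Divide both sides by (x - 4): x = 0

Step 5 divides both sides by (x - 4). However, since x = 4, we have (x - 4) = 0. Division by zero is undefined, making this step invalid.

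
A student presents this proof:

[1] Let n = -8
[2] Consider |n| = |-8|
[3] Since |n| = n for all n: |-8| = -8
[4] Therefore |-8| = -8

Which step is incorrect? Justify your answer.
Step 3: Since |n| = n for all n: |-8| = -8

Step 3 incorrectly states that |n| = n for all n. The correct definition is |n| = n when n >= 0, and |n| = -n when n < 0. Since -8 < 0, we have |-8| = -(-8) = 8, not -8.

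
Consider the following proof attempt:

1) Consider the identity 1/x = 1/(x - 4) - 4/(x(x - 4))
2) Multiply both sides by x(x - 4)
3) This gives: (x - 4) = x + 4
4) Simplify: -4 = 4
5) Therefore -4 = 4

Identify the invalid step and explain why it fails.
Step 3: This gives: (x - 4) = x + 4

Step 3 makes a sign error when clearing denominators. Multiplying -4/(x(x - 4)) by x(x - 4) gives -4, not +4. The correct result is (x - 4) = x - 4, which is trivially true, not (x - 4) = x + 4. (Step 1 is a valid identity: 1/(x - 4) - 4/(x(x - 4)) = (x - 4)/(x(x - 4)) = 1/x.)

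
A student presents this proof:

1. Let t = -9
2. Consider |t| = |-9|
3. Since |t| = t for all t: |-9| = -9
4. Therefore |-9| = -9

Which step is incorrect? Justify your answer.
Step 3: Since |t| = t for all t: |-9| = -9

Step 3 incorrectly states that |t| = t for all t. The correct definition is |t| = t when t >= 0, and |t| = -t when t < 0. Since -9 < 0, we have |-9| = -(-9) = 9, not -9.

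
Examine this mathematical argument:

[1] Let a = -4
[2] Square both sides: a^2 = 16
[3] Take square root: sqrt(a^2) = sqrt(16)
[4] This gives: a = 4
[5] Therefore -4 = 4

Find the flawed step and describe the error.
Step 4: This gives: a = 4

Step 4 incorrectly states that sqrt(a^2) = a. The correct identity is sqrt(a^2) = |a|. Since a = -4 < 0, we have sqrt(a^2) = |-4| = 4, not a = -4.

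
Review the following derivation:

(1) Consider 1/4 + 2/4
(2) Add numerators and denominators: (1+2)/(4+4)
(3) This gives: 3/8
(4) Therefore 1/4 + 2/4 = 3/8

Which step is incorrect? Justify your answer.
Step 2: Add numerators and denominators: (1+2)/(4+4)

Step 2 incorrectly adds fractions by separately adding numerators and denominators. This is wrong. The correct method requires a common denominator: 1/4 + 2/4 = (1×4 + 2×4)/(4×4) = 12/16 = 3/4. The method used gives 3/8, which is different.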